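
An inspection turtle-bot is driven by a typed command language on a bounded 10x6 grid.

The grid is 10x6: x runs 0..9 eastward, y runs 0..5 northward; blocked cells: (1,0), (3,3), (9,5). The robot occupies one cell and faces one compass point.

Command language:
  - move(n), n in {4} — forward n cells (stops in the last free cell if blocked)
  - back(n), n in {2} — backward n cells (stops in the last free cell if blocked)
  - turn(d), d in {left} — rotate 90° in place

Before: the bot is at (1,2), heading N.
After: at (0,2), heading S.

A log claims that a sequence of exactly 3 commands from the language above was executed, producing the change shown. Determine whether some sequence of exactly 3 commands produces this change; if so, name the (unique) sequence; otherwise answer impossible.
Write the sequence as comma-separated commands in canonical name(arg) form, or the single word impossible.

key: move(4) runs into the grid edge before its full distance
t0: at (1,2), heading N
t=1 turn(left) ⇒ at (1,2), heading W
t=2 move(4) ⇒ at (0,2), heading W
t=3 turn(left) ⇒ at (0,2), heading S
no rival 3-sequence matches.

turn(left), move(4), turn(left)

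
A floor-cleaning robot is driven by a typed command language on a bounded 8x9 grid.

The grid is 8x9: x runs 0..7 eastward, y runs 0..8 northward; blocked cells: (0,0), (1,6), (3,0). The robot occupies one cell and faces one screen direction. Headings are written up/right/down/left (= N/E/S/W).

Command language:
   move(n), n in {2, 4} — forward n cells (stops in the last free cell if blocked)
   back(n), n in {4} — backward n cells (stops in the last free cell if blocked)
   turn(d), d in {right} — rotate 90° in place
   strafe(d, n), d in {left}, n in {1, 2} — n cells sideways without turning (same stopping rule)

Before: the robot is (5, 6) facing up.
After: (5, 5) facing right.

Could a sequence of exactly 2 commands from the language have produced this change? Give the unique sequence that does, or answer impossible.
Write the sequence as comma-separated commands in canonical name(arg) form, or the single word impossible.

impossible

no 2-step route produces this change.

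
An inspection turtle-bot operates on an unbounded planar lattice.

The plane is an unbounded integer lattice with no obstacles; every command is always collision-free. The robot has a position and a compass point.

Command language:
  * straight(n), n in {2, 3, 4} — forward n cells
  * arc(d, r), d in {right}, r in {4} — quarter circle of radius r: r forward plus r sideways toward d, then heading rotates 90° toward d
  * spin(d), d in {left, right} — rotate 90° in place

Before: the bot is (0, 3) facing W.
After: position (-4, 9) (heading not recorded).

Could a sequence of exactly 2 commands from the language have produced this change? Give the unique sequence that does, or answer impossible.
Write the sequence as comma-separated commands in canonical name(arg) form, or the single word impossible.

key: order matters: swapping arc(right, 4) and straight(2) lands elsewhere
t0: (0, 3) facing W
step 1 (arc(right, 4)): (-4, 7) facing N
step 2 (straight(2)): (-4, 9) facing N
no other 2-command option fits: unique.

arc(right, 4), straight(2)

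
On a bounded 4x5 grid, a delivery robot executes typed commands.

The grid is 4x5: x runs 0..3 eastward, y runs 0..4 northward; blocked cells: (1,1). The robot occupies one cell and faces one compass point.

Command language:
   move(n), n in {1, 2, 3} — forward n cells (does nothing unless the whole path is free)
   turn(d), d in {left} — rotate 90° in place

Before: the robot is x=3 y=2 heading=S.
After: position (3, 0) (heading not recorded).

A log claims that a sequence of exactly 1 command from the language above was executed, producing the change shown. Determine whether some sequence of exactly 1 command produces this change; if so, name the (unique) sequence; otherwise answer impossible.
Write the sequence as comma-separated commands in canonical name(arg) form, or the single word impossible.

move(2)

t0: x=3 y=2 heading=S
t=1 move(2) ⇒ x=3 y=0 heading=S
no rival 1-sequence matches.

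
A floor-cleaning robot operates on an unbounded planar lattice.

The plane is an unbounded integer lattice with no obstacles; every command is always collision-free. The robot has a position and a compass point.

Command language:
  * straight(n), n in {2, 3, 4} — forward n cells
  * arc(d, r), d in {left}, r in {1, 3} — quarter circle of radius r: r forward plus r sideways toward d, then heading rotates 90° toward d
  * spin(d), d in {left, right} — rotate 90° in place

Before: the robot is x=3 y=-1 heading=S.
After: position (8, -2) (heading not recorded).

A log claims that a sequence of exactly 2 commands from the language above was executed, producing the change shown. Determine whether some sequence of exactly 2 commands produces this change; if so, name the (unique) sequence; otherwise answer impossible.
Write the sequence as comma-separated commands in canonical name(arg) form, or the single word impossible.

key: running straight(4) before arc(left, 1) would end elsewhere — order is forced
initial: x=3 y=-1 heading=S
t=1 arc(left, 1) ⇒ x=4 y=-2 heading=E
t=2 straight(4) ⇒ x=8 y=-2 heading=E
no other 2-command option fits: unique.

arc(left, 1), straight(4)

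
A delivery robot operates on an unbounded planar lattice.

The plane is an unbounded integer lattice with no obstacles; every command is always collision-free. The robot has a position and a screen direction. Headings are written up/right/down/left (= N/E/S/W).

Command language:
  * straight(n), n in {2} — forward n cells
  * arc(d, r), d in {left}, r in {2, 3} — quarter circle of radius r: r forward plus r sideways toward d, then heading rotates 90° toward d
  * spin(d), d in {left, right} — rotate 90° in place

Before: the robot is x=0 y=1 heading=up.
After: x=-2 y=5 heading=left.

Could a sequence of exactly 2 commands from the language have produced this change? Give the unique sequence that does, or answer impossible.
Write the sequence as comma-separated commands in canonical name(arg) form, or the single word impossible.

straight(2), arc(left, 2)

key: running arc(left, 2) before straight(2) would end elsewhere — order is forced
start: x=0 y=1 heading=up
1. straight(2) → x=0 y=3 heading=up
2. arc(left, 2) → x=-2 y=5 heading=left
all 25 alternatives checked — unique.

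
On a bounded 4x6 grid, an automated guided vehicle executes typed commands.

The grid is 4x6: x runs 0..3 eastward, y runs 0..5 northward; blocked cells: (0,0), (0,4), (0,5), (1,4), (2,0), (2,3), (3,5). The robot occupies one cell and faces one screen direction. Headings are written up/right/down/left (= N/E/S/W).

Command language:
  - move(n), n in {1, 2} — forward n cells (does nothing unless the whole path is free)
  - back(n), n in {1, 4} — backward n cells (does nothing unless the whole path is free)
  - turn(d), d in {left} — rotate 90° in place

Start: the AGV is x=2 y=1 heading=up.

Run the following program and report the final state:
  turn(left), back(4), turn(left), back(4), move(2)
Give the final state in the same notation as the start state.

x=2 y=1 heading=down

t0: x=2 y=1 heading=up
[1] after turn(left): x=2 y=1 heading=left
[2] after back(4): x=2 y=1 heading=left
[3] after turn(left): x=2 y=1 heading=down
[4] after back(4): x=2 y=1 heading=down
[5] after move(2): x=2 y=1 heading=down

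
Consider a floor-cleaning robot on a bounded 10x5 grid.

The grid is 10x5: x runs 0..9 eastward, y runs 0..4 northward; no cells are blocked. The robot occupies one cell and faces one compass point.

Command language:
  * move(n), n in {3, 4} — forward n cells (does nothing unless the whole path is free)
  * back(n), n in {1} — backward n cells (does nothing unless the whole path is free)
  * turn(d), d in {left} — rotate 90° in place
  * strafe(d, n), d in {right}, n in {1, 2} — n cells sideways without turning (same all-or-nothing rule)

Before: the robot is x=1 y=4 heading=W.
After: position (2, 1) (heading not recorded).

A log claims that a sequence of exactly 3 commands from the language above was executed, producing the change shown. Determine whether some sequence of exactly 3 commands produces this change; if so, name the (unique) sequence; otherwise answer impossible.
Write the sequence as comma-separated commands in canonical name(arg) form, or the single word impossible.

key: running move(3) before back(1) would end elsewhere — order is forced
begin: x=1 y=4 heading=W
t=1 back(1) ⇒ x=2 y=4 heading=W
t=2 turn(left) ⇒ x=2 y=4 heading=S
t=3 move(3) ⇒ x=2 y=1 heading=S
all 216 alternatives checked — unique.

back(1), turn(left), move(3)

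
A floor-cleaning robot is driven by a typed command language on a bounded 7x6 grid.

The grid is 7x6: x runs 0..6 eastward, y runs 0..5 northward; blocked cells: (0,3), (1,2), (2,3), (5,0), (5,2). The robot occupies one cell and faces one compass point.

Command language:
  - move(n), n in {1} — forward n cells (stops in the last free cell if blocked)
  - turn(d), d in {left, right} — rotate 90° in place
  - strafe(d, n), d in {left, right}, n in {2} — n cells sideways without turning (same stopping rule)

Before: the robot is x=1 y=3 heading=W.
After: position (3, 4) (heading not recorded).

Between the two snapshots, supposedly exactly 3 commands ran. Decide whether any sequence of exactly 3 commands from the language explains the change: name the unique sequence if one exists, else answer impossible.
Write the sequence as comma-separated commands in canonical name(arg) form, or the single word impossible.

key: order matters: swapping turn(right) and strafe(right, 2) lands elsewhere
begin: x=1 y=3 heading=W
1. turn(right) → x=1 y=3 heading=N
2. move(1) → x=1 y=4 heading=N
3. strafe(right, 2) → x=3 y=4 heading=N
all 125 alternatives checked — unique.

turn(right), move(1), strafe(right, 2)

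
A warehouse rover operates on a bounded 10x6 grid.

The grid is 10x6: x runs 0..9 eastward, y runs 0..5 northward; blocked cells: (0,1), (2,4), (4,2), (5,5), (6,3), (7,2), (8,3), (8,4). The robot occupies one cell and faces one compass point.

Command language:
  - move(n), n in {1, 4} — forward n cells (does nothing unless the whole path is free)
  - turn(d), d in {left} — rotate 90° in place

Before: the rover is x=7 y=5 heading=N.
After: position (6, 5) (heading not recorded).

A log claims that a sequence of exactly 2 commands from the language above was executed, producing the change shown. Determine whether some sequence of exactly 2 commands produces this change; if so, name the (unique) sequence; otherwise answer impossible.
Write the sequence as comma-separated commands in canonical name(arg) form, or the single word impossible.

turn(left), move(1)

key: running move(1) before turn(left) would end elsewhere — order is forced
t0: x=7 y=5 heading=N
[1] after turn(left): x=7 y=5 heading=W
[2] after move(1): x=6 y=5 heading=W
no rival 2-sequence matches.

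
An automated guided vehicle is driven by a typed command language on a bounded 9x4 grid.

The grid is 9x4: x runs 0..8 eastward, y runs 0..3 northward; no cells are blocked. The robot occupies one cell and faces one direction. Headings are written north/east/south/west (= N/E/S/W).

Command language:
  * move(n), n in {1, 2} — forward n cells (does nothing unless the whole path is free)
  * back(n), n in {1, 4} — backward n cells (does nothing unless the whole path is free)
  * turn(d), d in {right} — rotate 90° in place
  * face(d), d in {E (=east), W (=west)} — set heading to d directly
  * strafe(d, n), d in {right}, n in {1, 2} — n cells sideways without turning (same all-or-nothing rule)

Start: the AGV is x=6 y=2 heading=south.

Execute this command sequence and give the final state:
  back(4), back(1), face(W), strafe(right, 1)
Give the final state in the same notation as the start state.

x=6 y=3 heading=west

t0: x=6 y=2 heading=south
1. back(4) → x=6 y=2 heading=south
2. back(1) → x=6 y=3 heading=south
3. face(W) → x=6 y=3 heading=west
4. strafe(right, 1) → x=6 y=3 heading=west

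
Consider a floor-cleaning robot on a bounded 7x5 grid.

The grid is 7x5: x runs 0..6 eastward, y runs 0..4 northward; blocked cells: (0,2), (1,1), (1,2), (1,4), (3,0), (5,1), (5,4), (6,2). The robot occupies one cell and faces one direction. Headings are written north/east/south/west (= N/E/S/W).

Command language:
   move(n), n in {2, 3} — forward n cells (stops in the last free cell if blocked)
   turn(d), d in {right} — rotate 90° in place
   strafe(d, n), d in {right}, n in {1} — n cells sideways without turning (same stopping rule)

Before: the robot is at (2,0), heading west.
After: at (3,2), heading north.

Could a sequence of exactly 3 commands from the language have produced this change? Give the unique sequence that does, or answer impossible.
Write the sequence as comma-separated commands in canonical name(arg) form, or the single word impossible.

key: position moved to (3,2) AND the heading swung to N — translation plus rotation needed
t0: at (2,0), heading west
[1] after turn(right): at (2,0), heading north
[2] after move(2): at (2,2), heading north
[3] after strafe(right, 1): at (3,2), heading north
no other 3-command option fits: unique.

turn(right), move(2), strafe(right, 1)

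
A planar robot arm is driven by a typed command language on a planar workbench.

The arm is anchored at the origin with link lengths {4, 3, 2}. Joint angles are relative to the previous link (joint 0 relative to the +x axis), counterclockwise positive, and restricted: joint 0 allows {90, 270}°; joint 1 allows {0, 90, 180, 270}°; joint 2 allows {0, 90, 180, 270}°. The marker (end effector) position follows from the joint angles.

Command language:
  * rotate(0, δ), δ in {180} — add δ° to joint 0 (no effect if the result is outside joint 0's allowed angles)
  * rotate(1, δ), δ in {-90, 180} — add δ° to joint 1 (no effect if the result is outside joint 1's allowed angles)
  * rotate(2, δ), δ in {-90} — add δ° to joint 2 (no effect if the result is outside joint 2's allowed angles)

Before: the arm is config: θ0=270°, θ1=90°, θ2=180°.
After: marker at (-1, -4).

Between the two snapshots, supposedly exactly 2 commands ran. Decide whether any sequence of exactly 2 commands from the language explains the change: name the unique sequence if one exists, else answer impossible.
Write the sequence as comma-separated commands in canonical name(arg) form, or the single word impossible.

rotate(1, -90), rotate(1, -90)

from: config: θ0=270°, θ1=90°, θ2=180°
step 1 (rotate(1, -90)): config: θ0=270°, θ1=0°, θ2=180°
step 2 (rotate(1, -90)): config: θ0=270°, θ1=270°, θ2=180°
uniquely the one of 16 2-step routes that fits.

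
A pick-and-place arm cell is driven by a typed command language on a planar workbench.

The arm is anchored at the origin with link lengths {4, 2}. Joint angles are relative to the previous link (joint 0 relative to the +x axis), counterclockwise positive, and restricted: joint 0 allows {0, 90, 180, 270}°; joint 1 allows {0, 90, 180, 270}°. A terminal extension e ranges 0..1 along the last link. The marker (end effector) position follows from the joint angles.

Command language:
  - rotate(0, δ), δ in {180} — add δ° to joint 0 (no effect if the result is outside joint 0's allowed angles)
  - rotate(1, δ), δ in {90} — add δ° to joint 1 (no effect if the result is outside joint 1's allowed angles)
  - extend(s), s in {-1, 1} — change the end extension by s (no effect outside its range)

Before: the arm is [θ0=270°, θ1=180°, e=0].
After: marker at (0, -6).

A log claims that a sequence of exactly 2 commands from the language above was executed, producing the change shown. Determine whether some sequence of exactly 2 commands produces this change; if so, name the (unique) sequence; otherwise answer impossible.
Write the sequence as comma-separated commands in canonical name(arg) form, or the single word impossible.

rotate(1, 90), rotate(1, 90)

from: [θ0=270°, θ1=180°, e=0]
[1] after rotate(1, 90): [θ0=270°, θ1=270°, e=0]
[2] after rotate(1, 90): [θ0=270°, θ1=0°, e=0]
uniquely the one of 16 2-step routes that fits.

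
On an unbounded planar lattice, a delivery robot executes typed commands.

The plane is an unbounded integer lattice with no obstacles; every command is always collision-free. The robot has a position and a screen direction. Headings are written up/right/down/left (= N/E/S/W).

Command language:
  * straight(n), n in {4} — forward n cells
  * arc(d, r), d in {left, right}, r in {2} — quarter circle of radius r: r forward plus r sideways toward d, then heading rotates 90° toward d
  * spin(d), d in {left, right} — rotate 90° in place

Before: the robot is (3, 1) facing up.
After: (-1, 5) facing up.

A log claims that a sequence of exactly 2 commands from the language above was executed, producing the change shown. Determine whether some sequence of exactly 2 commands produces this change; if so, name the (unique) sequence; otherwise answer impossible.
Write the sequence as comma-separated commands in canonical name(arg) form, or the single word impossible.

arc(left, 2), arc(right, 2)

key: running arc(right, 2) before arc(left, 2) would end elsewhere — order is forced
begin: (3, 1) facing up
step 1 (arc(left, 2)): (1, 3) facing left
step 2 (arc(right, 2)): (-1, 5) facing up
all 25 alternatives checked — unique.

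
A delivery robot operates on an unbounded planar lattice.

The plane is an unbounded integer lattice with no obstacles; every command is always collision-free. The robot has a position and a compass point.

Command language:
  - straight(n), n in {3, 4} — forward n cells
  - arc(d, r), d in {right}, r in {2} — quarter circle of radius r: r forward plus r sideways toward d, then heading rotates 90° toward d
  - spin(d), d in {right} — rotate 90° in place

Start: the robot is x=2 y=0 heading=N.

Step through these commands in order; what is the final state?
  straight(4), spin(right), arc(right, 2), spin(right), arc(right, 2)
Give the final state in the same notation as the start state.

from: x=2 y=0 heading=N
t=1 straight(4) ⇒ x=2 y=4 heading=N
t=2 spin(right) ⇒ x=2 y=4 heading=E
t=3 arc(right, 2) ⇒ x=4 y=2 heading=S
t=4 spin(right) ⇒ x=4 y=2 heading=W
t=5 arc(right, 2) ⇒ x=2 y=4 heading=N

x=2 y=4 heading=N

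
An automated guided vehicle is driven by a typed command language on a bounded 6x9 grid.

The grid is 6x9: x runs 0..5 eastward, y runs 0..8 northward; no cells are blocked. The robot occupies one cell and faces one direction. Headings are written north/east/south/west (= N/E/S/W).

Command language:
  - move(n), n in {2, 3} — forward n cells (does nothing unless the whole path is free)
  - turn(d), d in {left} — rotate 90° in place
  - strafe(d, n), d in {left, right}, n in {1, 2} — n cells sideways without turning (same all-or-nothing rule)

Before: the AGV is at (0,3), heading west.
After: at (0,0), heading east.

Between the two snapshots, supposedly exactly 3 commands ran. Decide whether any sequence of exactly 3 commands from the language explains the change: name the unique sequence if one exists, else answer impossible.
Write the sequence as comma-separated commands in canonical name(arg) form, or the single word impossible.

turn(left), move(3), turn(left)

key: cell and facing (now E) both changed — the 3 commands mix motion and turning
initial: at (0,3), heading west
t=1 turn(left) ⇒ at (0,3), heading south
t=2 move(3) ⇒ at (0,0), heading south
t=3 turn(left) ⇒ at (0,0), heading east
all 343 alternatives checked — unique.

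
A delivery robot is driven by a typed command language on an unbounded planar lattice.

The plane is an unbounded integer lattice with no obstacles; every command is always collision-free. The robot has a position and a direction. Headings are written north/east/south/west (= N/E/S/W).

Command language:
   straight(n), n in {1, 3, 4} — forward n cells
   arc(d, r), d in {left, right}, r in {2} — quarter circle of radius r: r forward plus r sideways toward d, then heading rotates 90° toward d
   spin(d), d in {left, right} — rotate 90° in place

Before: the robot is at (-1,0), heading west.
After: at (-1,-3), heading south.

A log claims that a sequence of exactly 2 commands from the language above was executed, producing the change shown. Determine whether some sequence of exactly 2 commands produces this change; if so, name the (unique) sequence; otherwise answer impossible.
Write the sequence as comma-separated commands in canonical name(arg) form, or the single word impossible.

key: running straight(3) before spin(left) would end elsewhere — order is forced
initial: at (-1,0), heading west
step 1 (spin(left)): at (-1,0), heading south
step 2 (straight(3)): at (-1,-3), heading south
uniquely the one of 49 2-step routes that fits.

spin(left), straight(3)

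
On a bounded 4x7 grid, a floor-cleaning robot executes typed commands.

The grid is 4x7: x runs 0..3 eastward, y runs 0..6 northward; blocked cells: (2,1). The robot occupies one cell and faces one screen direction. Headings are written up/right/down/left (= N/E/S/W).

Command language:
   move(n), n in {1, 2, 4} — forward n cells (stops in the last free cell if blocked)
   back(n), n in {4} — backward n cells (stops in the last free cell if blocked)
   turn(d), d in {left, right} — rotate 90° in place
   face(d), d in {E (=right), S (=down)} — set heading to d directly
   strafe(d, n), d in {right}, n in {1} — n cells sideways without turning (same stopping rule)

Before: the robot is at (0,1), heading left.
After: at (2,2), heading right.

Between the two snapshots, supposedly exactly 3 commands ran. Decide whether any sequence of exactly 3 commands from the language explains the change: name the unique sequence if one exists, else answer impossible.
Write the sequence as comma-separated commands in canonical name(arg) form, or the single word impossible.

key: running move(2) before strafe(right, 1) would end elsewhere — order is forced
t0: at (0,1), heading left
1. strafe(right, 1) → at (0,2), heading left
2. face(E) → at (0,2), heading right
3. move(2) → at (2,2), heading right
uniquely the one of 729 3-step routes that fits.

strafe(right, 1), face(E), move(2)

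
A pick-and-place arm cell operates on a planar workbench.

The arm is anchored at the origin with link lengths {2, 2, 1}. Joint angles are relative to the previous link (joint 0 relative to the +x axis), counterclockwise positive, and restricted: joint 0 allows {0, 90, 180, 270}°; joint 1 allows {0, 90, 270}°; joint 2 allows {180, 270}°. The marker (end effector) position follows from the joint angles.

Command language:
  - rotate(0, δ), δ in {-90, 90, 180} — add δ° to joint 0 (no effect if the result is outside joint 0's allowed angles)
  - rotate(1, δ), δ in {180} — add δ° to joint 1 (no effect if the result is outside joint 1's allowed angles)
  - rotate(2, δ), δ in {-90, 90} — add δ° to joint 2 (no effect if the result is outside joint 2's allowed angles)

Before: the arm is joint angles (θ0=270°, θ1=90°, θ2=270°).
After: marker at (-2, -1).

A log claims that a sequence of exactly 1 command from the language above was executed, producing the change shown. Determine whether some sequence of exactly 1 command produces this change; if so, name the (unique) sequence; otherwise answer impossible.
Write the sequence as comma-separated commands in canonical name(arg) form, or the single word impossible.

from: joint angles (θ0=270°, θ1=90°, θ2=270°)
1. rotate(1, 180) → joint angles (θ0=270°, θ1=270°, θ2=270°)
all 6 alternatives checked — unique.

rotate(1, 180)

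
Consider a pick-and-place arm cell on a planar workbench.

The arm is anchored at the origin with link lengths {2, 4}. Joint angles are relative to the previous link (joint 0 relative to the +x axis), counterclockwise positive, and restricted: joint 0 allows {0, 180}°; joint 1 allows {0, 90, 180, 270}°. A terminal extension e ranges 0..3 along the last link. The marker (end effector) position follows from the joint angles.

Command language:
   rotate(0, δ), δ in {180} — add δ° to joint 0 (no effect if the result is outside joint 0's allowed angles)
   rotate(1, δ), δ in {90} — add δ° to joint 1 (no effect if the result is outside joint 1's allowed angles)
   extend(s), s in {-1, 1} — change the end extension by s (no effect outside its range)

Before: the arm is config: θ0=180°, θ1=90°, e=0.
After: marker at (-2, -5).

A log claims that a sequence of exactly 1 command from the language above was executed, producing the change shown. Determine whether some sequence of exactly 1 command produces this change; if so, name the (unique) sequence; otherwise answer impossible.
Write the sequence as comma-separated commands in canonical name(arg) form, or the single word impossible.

begin: config: θ0=180°, θ1=90°, e=0
step 1 (extend(1)): config: θ0=180°, θ1=90°, e=1
no other 1-command option fits: unique.

extend(1)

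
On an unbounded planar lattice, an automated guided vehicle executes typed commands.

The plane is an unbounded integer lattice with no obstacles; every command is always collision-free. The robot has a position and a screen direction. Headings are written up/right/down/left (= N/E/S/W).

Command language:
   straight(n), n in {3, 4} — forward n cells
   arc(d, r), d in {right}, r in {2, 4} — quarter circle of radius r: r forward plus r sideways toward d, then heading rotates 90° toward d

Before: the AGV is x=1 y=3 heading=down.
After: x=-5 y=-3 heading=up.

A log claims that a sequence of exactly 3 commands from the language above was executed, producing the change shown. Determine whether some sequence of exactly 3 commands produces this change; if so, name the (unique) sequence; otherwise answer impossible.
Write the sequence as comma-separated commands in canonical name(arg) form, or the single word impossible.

key: cell and facing (now N) both changed — the 3 commands mix motion and turning
start: x=1 y=3 heading=down
t=1 straight(4) ⇒ x=1 y=-1 heading=down
t=2 arc(right, 4) ⇒ x=-3 y=-5 heading=left
t=3 arc(right, 2) ⇒ x=-5 y=-3 heading=up
uniquely the one of 64 3-step routes that fits.

straight(4), arc(right, 4), arc(right, 2)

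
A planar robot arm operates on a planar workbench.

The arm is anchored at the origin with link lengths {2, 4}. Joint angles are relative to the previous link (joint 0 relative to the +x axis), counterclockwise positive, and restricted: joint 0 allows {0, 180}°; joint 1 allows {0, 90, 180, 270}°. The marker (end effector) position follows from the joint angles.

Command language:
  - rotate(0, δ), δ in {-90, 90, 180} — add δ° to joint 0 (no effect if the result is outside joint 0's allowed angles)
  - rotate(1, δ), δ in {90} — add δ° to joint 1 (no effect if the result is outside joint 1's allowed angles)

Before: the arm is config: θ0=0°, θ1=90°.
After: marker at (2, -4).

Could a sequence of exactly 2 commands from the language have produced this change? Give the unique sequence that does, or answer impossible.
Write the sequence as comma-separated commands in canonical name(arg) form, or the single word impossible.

rotate(1, 90), rotate(1, 90)

begin: config: θ0=0°, θ1=90°
t=1 rotate(1, 90) ⇒ config: θ0=0°, θ1=180°
t=2 rotate(1, 90) ⇒ config: θ0=0°, θ1=270°
no other 2-command option fits: unique.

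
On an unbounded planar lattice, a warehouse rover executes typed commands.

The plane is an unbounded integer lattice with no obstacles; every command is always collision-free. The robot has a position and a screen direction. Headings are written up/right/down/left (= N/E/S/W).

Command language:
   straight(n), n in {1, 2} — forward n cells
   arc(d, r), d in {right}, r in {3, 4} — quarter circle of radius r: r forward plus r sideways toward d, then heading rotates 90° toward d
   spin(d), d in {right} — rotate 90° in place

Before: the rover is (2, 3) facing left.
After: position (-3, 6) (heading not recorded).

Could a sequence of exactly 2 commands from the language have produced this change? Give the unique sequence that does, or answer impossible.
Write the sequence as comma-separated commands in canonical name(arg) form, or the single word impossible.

key: order matters: swapping straight(2) and arc(right, 3) lands elsewhere
initial: (2, 3) facing left
t=1 straight(2) ⇒ (0, 3) facing left
t=2 arc(right, 3) ⇒ (-3, 6) facing up
uniquely the one of 25 2-step routes that fits.

straight(2), arc(right, 3)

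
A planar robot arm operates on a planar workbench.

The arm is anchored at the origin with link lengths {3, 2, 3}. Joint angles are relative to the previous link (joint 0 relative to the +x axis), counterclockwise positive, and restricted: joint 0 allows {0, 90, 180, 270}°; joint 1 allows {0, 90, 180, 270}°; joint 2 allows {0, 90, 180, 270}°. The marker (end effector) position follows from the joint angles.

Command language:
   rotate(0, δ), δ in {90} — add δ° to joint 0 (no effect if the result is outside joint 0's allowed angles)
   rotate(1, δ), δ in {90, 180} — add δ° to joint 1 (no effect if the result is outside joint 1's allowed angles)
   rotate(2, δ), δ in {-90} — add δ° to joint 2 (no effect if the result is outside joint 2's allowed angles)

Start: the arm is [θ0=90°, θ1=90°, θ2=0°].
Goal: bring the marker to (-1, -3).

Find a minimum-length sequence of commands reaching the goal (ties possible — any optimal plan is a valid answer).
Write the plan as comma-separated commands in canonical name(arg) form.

rotate(0, 90), rotate(1, 90), rotate(2, -90)

t0: [θ0=90°, θ1=90°, θ2=0°]
t=1 rotate(0, 90) ⇒ [θ0=180°, θ1=90°, θ2=0°]
t=2 rotate(1, 90) ⇒ [θ0=180°, θ1=180°, θ2=0°]
t=3 rotate(2, -90) ⇒ [θ0=180°, θ1=180°, θ2=270°]
minimal: 3 command(s), checked below 3.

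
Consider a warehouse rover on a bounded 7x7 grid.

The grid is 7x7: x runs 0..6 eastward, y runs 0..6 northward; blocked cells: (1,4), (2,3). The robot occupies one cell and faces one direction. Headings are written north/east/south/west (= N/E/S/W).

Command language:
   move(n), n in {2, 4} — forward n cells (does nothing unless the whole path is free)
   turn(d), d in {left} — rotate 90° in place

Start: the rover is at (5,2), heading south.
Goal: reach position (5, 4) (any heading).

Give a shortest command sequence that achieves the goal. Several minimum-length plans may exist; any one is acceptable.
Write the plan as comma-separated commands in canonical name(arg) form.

turn(left), turn(left), move(2)

start: at (5,2), heading south
t=1 turn(left) ⇒ at (5,2), heading east
t=2 turn(left) ⇒ at (5,2), heading north
t=3 move(2) ⇒ at (5,4), heading north
minimal: 3 command(s), checked below 3.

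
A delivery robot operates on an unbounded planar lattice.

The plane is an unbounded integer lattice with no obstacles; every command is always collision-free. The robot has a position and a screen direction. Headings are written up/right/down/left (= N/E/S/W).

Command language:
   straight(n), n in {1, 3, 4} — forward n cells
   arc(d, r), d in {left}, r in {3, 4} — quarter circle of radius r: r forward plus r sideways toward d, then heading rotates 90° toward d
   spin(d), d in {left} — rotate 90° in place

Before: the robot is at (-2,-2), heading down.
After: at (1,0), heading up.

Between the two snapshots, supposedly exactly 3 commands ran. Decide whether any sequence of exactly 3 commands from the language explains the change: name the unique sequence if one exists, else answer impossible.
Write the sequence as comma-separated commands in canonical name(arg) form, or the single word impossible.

key: cell and facing (now N) both changed — the 3 commands mix motion and turning
begin: at (-2,-2), heading down
1. straight(1) → at (-2,-3), heading down
2. spin(left) → at (-2,-3), heading right
3. arc(left, 3) → at (1,0), heading up
no rival 3-sequence matches.

straight(1), spin(left), arc(left, 3)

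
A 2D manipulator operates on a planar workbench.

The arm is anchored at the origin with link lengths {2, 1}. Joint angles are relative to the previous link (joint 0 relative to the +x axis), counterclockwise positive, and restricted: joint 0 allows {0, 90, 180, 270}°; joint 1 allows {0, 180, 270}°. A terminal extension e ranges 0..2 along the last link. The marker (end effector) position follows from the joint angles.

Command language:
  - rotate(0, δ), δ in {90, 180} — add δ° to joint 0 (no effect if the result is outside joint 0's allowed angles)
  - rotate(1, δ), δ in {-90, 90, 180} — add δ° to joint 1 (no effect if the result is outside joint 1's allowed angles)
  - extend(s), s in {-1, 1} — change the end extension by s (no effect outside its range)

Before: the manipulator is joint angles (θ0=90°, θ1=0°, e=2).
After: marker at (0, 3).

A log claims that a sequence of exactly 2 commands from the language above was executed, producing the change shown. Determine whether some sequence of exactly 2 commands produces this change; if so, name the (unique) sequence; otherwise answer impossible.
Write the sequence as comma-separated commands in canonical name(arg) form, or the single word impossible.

extend(-1), extend(-1)

from: joint angles (θ0=90°, θ1=0°, e=2)
step 1 (extend(-1)): joint angles (θ0=90°, θ1=0°, e=1)
step 2 (extend(-1)): joint angles (θ0=90°, θ1=0°, e=0)
uniquely the one of 49 2-step routes that fits.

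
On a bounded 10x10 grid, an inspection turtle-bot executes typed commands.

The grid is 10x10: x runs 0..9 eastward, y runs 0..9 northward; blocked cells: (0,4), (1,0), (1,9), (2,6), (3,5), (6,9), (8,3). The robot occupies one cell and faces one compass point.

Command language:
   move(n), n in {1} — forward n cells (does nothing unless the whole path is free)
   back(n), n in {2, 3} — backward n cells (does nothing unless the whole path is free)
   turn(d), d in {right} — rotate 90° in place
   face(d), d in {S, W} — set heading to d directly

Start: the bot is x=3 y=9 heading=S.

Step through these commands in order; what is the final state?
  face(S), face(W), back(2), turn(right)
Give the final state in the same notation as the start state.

x=5 y=9 heading=N

from: x=3 y=9 heading=S
1. face(S) → x=3 y=9 heading=S
2. face(W) → x=3 y=9 heading=W
3. back(2) → x=5 y=9 heading=W
4. turn(right) → x=5 y=9 heading=N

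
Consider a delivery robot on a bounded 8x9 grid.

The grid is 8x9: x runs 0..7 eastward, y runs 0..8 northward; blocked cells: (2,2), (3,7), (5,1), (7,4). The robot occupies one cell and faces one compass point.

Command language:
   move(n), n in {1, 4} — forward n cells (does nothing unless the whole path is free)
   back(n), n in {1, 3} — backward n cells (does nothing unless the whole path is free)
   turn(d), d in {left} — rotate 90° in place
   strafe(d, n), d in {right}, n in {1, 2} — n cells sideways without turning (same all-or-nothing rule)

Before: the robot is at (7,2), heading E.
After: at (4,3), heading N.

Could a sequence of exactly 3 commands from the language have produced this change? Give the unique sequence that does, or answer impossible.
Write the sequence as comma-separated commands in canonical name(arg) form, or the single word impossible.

key: cell and facing (now N) both changed — the 3 commands mix motion and turning
from: at (7,2), heading E
1. back(3) → at (4,2), heading E
2. turn(left) → at (4,2), heading N
3. move(1) → at (4,3), heading N
no rival 3-sequence matches.

back(3), turn(left), move(1)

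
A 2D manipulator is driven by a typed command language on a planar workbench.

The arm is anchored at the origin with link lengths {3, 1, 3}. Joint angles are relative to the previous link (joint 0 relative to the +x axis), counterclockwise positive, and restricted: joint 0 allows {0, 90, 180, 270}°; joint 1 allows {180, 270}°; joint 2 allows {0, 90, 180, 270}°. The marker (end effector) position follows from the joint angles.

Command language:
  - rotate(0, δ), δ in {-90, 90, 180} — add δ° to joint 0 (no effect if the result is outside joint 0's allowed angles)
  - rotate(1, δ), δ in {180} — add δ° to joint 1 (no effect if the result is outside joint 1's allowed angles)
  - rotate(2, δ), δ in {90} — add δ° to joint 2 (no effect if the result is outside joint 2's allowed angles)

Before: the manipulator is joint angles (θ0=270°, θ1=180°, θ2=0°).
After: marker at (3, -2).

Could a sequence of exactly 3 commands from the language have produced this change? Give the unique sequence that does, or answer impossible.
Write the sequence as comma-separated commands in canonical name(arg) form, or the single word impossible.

from: joint angles (θ0=270°, θ1=180°, θ2=0°)
step 1 (rotate(2, 90)): joint angles (θ0=270°, θ1=180°, θ2=90°)
step 2 (rotate(2, 90)): joint angles (θ0=270°, θ1=180°, θ2=180°)
step 3 (rotate(2, 90)): joint angles (θ0=270°, θ1=180°, θ2=270°)
uniquely the one of 125 3-step routes that fits.

rotate(2, 90), rotate(2, 90), rotate(2, 90)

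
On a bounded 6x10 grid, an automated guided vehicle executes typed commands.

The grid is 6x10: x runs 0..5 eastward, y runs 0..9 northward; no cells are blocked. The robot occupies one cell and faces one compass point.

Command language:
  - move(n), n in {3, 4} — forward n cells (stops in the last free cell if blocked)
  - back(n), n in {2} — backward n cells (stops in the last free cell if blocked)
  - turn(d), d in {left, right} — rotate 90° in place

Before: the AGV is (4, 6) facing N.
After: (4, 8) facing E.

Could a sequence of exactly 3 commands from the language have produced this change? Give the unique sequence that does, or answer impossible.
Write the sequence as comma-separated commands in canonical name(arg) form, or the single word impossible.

back(2), move(4), turn(right)

key: cell and facing (now E) both changed — the 3 commands mix motion and turning
from: (4, 6) facing N
step 1 (back(2)): (4, 4) facing N
step 2 (move(4)): (4, 8) facing N
step 3 (turn(right)): (4, 8) facing E
no rival 3-sequence matches.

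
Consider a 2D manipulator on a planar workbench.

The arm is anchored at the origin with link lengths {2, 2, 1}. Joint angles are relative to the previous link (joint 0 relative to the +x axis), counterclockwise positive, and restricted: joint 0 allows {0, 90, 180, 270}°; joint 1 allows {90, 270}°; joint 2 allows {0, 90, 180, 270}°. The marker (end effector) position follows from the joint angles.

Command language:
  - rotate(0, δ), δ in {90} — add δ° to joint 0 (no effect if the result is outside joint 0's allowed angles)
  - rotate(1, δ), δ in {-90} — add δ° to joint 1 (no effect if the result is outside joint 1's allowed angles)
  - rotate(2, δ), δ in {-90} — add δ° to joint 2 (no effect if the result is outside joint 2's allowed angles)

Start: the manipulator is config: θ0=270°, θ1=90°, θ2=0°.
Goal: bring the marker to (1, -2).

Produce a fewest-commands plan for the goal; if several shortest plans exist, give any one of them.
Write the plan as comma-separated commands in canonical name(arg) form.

rotate(2, -90), rotate(2, -90)

from: config: θ0=270°, θ1=90°, θ2=0°
t=1 rotate(2, -90) ⇒ config: θ0=270°, θ1=90°, θ2=270°
t=2 rotate(2, -90) ⇒ config: θ0=270°, θ1=90°, θ2=180°
minimal: 2 command(s), checked below 2.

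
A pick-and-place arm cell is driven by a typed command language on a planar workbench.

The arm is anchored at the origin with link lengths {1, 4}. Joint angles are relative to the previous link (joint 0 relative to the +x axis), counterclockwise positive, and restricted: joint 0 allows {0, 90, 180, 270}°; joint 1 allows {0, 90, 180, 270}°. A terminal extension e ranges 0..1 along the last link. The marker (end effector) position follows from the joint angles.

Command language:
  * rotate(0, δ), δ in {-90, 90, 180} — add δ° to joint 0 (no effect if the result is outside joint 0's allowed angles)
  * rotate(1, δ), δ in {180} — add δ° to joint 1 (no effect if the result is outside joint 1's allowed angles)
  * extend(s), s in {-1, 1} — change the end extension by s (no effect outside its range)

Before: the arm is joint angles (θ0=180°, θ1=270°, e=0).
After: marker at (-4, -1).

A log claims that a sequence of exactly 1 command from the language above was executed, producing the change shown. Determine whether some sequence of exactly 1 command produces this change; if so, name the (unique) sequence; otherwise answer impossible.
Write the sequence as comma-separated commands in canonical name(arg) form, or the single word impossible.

rotate(0, 90)

initial: joint angles (θ0=180°, θ1=270°, e=0)
step 1 (rotate(0, 90)): joint angles (θ0=270°, θ1=270°, e=0)
uniquely the one of 6 1-step routes that fits.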